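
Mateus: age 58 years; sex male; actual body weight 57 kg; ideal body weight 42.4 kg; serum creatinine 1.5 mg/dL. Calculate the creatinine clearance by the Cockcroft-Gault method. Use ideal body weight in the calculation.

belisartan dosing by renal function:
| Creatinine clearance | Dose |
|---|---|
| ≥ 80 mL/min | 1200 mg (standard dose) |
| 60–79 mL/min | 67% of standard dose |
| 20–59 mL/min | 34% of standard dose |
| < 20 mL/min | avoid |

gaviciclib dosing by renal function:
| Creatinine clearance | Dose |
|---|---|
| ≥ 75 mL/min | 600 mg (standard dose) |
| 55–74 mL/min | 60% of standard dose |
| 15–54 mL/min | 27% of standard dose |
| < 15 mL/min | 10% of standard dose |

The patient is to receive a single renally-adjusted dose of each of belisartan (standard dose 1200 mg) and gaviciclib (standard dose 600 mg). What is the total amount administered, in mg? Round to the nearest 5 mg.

570 mg

CrCl = (140 − 58) × 42.4 / (72 × 1.5) = 3476.8 / 108.00 ≈ 32.2 mL/min
CrCl ≈ 32 mL/min.
belisartan: 20–59 mL/min → 34% of 1200 mg = 408 mg.
gaviciclib: 15–54 mL/min → 27% of 600 mg = 162 mg.
Total = 408 + 162 = 570 mg.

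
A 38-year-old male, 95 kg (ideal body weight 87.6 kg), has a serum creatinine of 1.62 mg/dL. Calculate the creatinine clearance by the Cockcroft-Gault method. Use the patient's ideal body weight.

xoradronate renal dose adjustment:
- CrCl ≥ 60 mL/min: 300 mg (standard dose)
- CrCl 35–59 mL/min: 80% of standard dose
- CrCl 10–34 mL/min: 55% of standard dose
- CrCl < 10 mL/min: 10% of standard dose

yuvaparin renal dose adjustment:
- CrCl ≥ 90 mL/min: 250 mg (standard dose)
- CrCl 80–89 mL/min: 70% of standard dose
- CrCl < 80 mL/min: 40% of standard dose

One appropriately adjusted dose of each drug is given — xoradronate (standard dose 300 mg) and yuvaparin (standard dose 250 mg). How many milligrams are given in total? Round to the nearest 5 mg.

400 mg

CrCl = (140 − 38) × 87.6 / (72 × 1.62) = 8935.2 / 116.64 ≈ 76.6 mL/min
CrCl ≈ 77 mL/min.
xoradronate: ≥ 60 mL/min → 100% of 300 mg = 300 mg.
yuvaparin: < 80 mL/min → 40% of 250 mg = 100 mg.
Total = 300 + 100 = 400 mg.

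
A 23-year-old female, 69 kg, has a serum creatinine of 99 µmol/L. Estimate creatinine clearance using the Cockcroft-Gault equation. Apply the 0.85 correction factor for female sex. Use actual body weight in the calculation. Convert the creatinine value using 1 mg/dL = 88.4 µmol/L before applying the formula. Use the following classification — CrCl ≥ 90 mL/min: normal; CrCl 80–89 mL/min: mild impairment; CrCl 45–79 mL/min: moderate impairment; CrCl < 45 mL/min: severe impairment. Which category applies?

mild impairment

SCr = 99 / 88.4 = 1.12 mg/dL
CrCl = (140 − 23) × 69 / (72 × 1.12) × 0.85 = 8073.0 / 80.64 × 0.85 ≈ 85.1 mL/min
85 mL/min falls in the 'mild impairment' range.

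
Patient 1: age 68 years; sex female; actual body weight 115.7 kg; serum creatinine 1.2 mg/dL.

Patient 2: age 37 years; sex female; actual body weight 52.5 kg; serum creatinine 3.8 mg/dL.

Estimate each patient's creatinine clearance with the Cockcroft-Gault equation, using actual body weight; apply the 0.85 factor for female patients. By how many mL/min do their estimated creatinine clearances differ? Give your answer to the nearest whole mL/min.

65 mL/min

Patient 1: CrCl = (140 − 68) × 115.7 / (72 × 1.2) × 0.85 = 8330.4 / 86.40 × 0.85 ≈ 82.0 mL/min
Patient 2: CrCl = (140 − 37) × 52.5 / (72 × 3.8) × 0.85 = 5407.5 / 273.60 × 0.85 ≈ 16.8 mL/min
|82.0 − 16.8| = 65.2 mL/min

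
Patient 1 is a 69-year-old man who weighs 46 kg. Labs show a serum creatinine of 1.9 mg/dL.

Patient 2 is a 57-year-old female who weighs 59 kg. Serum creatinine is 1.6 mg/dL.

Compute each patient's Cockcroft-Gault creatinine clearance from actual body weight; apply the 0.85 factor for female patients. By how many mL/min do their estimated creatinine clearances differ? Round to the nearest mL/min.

12 mL/min

Patient 1: CrCl = (140 − 69) × 46 / (72 × 1.9) = 3266.0 / 136.80 ≈ 23.9 mL/min
Patient 2: CrCl = (140 − 57) × 59 / (72 × 1.6) × 0.85 = 4897.0 / 115.20 × 0.85 ≈ 36.1 mL/min
|23.9 − 36.1| = 12.2 mL/min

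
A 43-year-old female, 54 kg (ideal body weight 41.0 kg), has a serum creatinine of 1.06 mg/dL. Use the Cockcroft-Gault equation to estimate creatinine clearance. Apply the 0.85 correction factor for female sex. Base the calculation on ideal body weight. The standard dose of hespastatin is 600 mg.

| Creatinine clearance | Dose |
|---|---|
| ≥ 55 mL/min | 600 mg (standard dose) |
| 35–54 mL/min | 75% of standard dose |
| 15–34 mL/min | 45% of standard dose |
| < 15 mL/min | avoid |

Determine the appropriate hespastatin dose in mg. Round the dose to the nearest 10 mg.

450 mg

CrCl = (140 − 43) × 41 / (72 × 1.06) × 0.85 = 3977.0 / 76.32 × 0.85 ≈ 44.3 mL/min
CrCl ≈ 44 mL/min → bracket 35–54 mL/min.
75% of 600 mg = 450 mg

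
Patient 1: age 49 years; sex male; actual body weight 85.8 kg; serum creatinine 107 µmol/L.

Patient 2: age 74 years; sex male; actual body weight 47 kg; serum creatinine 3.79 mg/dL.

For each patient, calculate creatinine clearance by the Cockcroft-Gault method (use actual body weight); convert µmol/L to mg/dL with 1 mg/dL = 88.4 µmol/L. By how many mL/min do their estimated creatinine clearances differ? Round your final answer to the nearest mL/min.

78 mL/min

Patient 1: SCr = 107 / 88.4 = 1.21 mg/dL
Patient 1: CrCl = (140 − 49) × 85.8 / (72 × 1.21) = 7807.8 / 87.12 ≈ 89.6 mL/min
Patient 2: CrCl = (140 − 74) × 47 / (72 × 3.79) = 3102.0 / 272.88 ≈ 11.4 mL/min
|89.6 − 11.4| = 78.2 mL/min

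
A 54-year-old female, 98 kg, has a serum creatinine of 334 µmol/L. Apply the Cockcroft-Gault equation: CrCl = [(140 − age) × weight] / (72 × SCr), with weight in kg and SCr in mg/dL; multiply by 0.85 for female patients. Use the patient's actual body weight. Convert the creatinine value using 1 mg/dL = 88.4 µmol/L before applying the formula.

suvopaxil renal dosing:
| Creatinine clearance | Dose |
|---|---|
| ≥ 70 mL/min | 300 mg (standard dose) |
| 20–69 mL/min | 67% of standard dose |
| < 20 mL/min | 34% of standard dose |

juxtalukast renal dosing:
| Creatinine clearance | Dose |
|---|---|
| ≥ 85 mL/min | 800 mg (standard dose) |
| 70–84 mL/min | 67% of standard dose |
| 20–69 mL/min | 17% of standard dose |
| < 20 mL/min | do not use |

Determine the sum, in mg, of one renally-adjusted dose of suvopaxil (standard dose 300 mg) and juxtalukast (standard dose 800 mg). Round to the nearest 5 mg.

SCr = 334 / 88.4 = 3.778 mg/dL
CrCl = (140 − 54) × 98 / (72 × 3.778) × 0.85 = 8428.0 / 272.02 × 0.85 ≈ 26.3 mL/min
CrCl ≈ 26 mL/min.
suvopaxil: 20–69 mL/min → 67% of 300 mg = 201 mg.
juxtalukast: 20–69 mL/min → 17% of 800 mg = 136 mg.
Total = 201 + 136 = 337 mg.

335 mg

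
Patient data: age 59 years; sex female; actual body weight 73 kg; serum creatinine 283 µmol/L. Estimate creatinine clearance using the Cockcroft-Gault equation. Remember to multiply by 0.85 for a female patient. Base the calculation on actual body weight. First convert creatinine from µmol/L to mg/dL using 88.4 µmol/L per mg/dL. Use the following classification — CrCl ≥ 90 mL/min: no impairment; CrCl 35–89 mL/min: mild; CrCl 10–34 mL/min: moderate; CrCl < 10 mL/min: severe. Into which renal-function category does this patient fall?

SCr = 283 / 88.4 = 3.201 mg/dL
CrCl = (140 − 59) × 73 / (72 × 3.201) × 0.85 = 5913.0 / 230.47 × 0.85 ≈ 21.8 mL/min
22 mL/min falls in the 'moderate' range.

moderate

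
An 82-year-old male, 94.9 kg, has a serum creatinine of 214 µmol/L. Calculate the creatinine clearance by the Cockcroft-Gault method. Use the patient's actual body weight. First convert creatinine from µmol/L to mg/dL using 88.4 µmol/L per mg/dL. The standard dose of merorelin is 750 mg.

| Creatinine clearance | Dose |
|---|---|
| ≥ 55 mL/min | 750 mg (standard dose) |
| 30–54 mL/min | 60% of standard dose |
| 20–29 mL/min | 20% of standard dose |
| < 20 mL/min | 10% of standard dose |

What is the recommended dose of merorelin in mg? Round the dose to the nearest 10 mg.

450 mg

SCr = 214 / 88.4 = 2.421 mg/dL
CrCl = (140 − 82) × 94.9 / (72 × 2.421) = 5504.2 / 174.31 ≈ 31.6 mL/min
CrCl ≈ 32 mL/min → bracket 30–54 mL/min.
60% of 750 mg = 450 mg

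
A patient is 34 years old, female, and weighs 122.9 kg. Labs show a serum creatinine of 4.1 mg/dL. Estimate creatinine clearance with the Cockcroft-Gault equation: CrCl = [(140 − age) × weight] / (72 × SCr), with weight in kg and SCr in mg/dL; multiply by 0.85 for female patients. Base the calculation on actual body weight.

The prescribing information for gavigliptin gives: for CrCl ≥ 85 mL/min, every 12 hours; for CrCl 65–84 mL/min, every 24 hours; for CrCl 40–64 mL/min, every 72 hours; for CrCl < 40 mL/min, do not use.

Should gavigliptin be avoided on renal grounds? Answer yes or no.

CrCl = (140 − 34) × 122.9 / (72 × 4.1) × 0.85 = 13027.4 / 295.20 × 0.85 ≈ 37.5 mL/min
CrCl ≈ 38 mL/min, which is < 40 mL/min.

yes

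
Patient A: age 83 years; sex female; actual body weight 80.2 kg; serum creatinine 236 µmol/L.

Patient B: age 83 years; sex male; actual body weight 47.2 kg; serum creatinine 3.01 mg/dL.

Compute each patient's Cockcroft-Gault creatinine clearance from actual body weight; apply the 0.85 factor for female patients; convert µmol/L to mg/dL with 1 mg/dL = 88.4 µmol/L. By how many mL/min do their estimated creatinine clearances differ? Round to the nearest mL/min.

8 mL/min

Patient A: SCr = 236 / 88.4 = 2.67 mg/dL
Patient A: CrCl = (140 − 83) × 80.2 / (72 × 2.67) × 0.85 = 4571.4 / 192.24 × 0.85 ≈ 20.2 mL/min
Patient B: CrCl = (140 − 83) × 47.2 / (72 × 3.01) = 2690.4 / 216.72 ≈ 12.4 mL/min
|20.2 − 12.4| = 7.8 mL/min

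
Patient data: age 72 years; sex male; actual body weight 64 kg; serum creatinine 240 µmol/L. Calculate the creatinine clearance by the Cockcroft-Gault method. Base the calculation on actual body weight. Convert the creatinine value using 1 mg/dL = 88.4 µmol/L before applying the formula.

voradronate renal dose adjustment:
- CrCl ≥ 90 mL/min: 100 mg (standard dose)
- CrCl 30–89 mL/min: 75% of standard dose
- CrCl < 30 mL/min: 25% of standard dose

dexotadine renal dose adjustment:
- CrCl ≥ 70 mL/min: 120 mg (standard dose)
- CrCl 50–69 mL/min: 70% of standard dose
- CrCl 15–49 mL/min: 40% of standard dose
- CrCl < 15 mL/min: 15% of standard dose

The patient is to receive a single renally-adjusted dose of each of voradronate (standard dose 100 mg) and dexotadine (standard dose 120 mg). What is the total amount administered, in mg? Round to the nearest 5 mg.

SCr = 240 / 88.4 = 2.715 mg/dL
CrCl = (140 − 72) × 64 / (72 × 2.715) = 4352.0 / 195.48 ≈ 22.3 mL/min
CrCl ≈ 22 mL/min.
voradronate: < 30 mL/min → 25% of 100 mg = 25 mg.
dexotadine: 15–49 mL/min → 40% of 120 mg = 48 mg.
Total = 25 + 48 = 73 mg.

75 mg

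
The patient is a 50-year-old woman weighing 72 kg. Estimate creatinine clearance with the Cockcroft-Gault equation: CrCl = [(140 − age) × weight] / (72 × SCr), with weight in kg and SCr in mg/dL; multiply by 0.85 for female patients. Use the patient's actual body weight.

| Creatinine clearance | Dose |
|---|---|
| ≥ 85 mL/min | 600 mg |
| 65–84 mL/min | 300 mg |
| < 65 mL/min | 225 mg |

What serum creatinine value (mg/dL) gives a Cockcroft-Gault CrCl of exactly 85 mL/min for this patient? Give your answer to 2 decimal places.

0.90 mg/dL

Standard dose requires CrCl ≥ 85 mL/min.
Set (140 − 50) × 72 × 0.85 / (72 × SCr) = 85
SCr = (140 − 50) × 72 × 0.85 / (72 × 85) = 0.900 mg/dL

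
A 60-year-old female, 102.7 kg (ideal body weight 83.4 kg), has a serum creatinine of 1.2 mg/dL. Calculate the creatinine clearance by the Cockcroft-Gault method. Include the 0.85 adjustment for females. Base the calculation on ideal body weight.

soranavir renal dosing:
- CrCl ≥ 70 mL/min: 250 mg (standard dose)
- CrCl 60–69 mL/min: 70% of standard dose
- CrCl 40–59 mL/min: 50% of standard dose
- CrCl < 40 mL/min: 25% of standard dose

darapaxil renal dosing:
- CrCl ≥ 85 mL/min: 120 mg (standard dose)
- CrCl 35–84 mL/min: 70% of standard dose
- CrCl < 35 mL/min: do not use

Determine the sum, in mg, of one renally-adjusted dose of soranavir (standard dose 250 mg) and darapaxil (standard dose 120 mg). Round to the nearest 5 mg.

CrCl = (140 − 60) × 83.4 / (72 × 1.2) × 0.85 = 6672.0 / 86.40 × 0.85 ≈ 65.6 mL/min
CrCl ≈ 66 mL/min.
soranavir: 60–69 mL/min → 70% of 250 mg = 175 mg.
darapaxil: 35–84 mL/min → 70% of 120 mg = 84 mg.
Total = 175 + 84 = 259 mg.

260 mg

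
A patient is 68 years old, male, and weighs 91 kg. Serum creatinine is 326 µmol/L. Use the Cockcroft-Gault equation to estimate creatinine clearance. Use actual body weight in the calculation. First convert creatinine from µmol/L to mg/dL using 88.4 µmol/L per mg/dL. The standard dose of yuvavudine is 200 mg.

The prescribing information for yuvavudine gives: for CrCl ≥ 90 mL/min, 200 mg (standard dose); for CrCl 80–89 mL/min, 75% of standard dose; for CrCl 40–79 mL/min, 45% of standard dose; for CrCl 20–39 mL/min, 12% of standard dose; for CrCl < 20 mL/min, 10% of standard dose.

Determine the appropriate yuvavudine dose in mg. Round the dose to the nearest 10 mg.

20 mg

SCr = 326 / 88.4 = 3.688 mg/dL
CrCl = (140 − 68) × 91 / (72 × 3.688) = 6552.0 / 265.54 ≈ 24.7 mL/min
CrCl ≈ 25 mL/min → bracket 20–39 mL/min.
12% of 200 mg = 24 mg → 20 mg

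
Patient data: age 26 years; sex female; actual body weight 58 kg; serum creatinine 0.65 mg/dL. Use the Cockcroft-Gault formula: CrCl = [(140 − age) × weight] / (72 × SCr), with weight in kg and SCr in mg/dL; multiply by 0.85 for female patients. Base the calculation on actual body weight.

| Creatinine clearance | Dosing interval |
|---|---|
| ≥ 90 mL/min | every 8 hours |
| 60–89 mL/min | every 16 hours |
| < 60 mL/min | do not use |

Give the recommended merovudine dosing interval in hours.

every 8 hours

CrCl = (140 − 26) × 58 / (72 × 0.65) × 0.85 = 6612.0 / 46.80 × 0.85 ≈ 120.1 mL/min
CrCl ≈ 120 mL/min → bracket ≥ 90 mL/min → every 8 hours.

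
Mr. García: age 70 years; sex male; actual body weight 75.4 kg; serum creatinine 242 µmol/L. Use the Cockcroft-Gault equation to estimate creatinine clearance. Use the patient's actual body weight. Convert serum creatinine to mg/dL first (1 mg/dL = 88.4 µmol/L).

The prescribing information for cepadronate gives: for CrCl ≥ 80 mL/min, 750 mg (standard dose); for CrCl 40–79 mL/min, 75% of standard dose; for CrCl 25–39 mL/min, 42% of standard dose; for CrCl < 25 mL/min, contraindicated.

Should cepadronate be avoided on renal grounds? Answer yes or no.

SCr = 242 / 88.4 = 2.738 mg/dL
CrCl = (140 − 70) × 75.4 / (72 × 2.738) = 5278.0 / 197.14 ≈ 26.8 mL/min
CrCl ≈ 27 mL/min, which is ≥ 25 mL/min.

no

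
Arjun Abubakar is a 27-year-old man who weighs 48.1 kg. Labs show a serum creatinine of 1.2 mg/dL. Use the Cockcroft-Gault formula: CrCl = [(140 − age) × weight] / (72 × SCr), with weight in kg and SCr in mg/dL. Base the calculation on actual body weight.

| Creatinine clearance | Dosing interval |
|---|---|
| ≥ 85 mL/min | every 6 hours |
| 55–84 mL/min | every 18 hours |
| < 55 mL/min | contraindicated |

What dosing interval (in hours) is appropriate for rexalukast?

every 18 hours

CrCl = (140 − 27) × 48.1 / (72 × 1.2) = 5435.3 / 86.40 ≈ 62.9 mL/min
CrCl ≈ 63 mL/min → bracket 55–84 mL/min → every 18 hours.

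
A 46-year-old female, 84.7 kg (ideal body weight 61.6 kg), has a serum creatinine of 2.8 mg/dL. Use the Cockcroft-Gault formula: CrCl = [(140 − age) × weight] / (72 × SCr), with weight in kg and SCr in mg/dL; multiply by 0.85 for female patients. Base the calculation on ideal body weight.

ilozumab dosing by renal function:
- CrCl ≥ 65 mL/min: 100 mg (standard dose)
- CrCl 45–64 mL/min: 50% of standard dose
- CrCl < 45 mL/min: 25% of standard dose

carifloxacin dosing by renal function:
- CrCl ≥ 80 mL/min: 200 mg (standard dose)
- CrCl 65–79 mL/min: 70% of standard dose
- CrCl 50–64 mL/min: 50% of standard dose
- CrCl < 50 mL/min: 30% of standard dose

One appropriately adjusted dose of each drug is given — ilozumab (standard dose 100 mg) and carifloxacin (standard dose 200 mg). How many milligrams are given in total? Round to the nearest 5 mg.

CrCl = (140 − 46) × 61.6 / (72 × 2.8) × 0.85 = 5790.4 / 201.60 × 0.85 ≈ 24.4 mL/min
CrCl ≈ 24 mL/min.
ilozumab: < 45 mL/min → 25% of 100 mg = 25 mg.
carifloxacin: < 50 mL/min → 30% of 200 mg = 60 mg.
Total = 25 + 60 = 85 mg.

85 mg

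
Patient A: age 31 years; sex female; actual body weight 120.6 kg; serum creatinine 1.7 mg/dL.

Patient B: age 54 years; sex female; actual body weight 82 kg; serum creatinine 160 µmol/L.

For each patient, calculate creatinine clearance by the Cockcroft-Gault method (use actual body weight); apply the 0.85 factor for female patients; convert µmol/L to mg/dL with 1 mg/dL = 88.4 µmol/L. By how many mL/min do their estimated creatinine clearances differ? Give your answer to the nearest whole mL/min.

Patient A: CrCl = (140 − 31) × 120.6 / (72 × 1.7) × 0.85 = 13145.4 / 122.40 × 0.85 ≈ 91.3 mL/min
Patient B: SCr = 160 / 88.4 = 1.81 mg/dL
Patient B: CrCl = (140 − 54) × 82 / (72 × 1.81) × 0.85 = 7052.0 / 130.32 × 0.85 ≈ 46.0 mL/min
|91.3 − 46.0| = 45.3 mL/min

45 mL/min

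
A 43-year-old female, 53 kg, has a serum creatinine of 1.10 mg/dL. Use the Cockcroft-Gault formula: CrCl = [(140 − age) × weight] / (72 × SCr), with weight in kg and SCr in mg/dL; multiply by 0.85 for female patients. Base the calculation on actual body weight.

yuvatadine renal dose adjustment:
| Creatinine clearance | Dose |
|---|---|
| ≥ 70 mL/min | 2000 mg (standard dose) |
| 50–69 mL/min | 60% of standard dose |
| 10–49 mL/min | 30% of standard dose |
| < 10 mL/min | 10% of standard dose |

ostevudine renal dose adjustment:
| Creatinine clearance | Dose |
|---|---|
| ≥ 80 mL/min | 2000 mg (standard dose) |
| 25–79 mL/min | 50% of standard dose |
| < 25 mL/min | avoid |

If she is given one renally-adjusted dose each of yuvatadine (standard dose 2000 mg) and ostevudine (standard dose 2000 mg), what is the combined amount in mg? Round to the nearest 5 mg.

CrCl = (140 − 43) × 53 / (72 × 1.1) × 0.85 = 5141.0 / 79.20 × 0.85 ≈ 55.2 mL/min
CrCl ≈ 55 mL/min.
yuvatadine: 50–69 mL/min → 60% of 2000 mg = 1200 mg.
ostevudine: 25–79 mL/min → 50% of 2000 mg = 1000 mg.
Total = 1200 + 1000 = 2200 mg.

2200 mg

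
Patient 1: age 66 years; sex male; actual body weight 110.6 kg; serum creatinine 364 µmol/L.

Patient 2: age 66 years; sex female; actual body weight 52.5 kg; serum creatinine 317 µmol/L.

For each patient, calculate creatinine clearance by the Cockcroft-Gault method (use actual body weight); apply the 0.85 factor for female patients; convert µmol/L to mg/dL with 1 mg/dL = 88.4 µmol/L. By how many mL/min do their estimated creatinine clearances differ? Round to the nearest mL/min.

15 mL/min

Patient 1: SCr = 364 / 88.4 = 4.118 mg/dL
Patient 1: CrCl = (140 − 66) × 110.6 / (72 × 4.118) = 8184.4 / 296.50 ≈ 27.6 mL/min
Patient 2: SCr = 317 / 88.4 = 3.586 mg/dL
Patient 2: CrCl = (140 − 66) × 52.5 / (72 × 3.586) × 0.85 = 3885.0 / 258.19 × 0.85 ≈ 12.8 mL/min
|27.6 − 12.8| = 14.8 mL/min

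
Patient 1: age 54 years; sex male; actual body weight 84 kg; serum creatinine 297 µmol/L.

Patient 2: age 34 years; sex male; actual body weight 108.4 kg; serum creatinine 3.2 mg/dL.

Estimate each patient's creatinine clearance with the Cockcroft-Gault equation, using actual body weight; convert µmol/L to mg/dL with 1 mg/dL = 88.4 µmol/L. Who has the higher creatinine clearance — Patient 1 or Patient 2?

Patient 1: SCr = 297 / 88.4 = 3.36 mg/dL
Patient 1: CrCl = (140 − 54) × 84 / (72 × 3.36) = 7224.0 / 241.92 ≈ 29.9 mL/min
Patient 2: CrCl = (140 − 34) × 108.4 / (72 × 3.2) = 11490.4 / 230.40 ≈ 49.9 mL/min
29.9 vs 49.9 mL/min → Patient 2 is higher.

Patient 2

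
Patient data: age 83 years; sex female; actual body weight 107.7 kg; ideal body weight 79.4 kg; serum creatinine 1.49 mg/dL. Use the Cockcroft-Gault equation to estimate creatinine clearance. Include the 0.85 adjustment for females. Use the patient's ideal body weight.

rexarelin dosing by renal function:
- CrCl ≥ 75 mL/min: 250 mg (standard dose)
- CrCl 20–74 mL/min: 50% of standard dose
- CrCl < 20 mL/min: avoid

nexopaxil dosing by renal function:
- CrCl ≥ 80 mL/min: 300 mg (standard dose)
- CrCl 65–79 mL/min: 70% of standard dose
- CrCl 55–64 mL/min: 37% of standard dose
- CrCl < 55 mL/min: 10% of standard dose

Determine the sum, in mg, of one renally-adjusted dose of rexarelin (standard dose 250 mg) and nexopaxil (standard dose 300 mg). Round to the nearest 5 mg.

155 mg

CrCl = (140 − 83) × 79.4 / (72 × 1.49) × 0.85 = 4525.8 / 107.28 × 0.85 ≈ 35.9 mL/min
CrCl ≈ 36 mL/min.
rexarelin: 20–74 mL/min → 50% of 250 mg = 125 mg.
nexopaxil: < 55 mL/min → 10% of 300 mg = 30 mg.
Total = 125 + 30 = 155 mg.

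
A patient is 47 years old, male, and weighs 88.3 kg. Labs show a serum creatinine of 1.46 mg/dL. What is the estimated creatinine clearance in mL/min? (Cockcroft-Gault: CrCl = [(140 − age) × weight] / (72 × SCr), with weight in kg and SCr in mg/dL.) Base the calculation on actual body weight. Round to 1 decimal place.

78.1 mL/min

CrCl = (140 − 47) × 88.3 / (72 × 1.46) = 8211.9 / 105.12 ≈ 78.1 mL/min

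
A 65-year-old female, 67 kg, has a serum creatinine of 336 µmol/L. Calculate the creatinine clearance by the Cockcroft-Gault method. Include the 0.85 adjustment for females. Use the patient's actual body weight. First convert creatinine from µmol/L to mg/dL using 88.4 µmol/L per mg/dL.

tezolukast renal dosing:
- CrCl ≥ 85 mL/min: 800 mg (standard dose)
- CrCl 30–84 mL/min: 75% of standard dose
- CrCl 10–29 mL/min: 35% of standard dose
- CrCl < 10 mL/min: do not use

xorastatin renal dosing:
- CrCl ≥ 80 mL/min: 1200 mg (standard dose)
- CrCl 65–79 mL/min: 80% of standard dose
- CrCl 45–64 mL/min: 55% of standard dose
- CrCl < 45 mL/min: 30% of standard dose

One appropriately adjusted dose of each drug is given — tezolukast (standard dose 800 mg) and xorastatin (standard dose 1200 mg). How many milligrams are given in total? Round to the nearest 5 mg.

SCr = 336 / 88.4 = 3.801 mg/dL
CrCl = (140 − 65) × 67 / (72 × 3.801) × 0.85 = 5025.0 / 273.67 × 0.85 ≈ 15.6 mL/min
CrCl ≈ 16 mL/min.
tezolukast: 10–29 mL/min → 35% of 800 mg = 280 mg.
xorastatin: < 45 mL/min → 30% of 1200 mg = 360 mg.
Total = 280 + 360 = 640 mg.

640 mg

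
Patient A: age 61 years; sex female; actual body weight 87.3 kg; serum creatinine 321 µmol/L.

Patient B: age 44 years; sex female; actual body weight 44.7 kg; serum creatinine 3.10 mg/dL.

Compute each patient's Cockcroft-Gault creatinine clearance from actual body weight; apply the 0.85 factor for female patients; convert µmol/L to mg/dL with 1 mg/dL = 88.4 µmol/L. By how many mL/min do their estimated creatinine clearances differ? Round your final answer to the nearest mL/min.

6 mL/min

Patient A: SCr = 321 / 88.4 = 3.631 mg/dL
Patient A: CrCl = (140 − 61) × 87.3 / (72 × 3.631) × 0.85 = 6896.7 / 261.43 × 0.85 ≈ 22.4 mL/min
Patient B: CrCl = (140 − 44) × 44.7 / (72 × 3.1) × 0.85 = 4291.2 / 223.20 × 0.85 ≈ 16.3 mL/min
|22.4 − 16.3| = 6.1 mL/min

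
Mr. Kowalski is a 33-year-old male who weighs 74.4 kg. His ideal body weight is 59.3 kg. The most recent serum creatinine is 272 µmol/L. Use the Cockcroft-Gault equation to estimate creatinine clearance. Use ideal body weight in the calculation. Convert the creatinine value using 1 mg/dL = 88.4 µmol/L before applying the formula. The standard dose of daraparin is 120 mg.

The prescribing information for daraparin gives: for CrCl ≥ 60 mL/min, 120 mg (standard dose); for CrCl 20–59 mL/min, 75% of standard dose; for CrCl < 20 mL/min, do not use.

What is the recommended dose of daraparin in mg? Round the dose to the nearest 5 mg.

90 mg

SCr = 272 / 88.4 = 3.077 mg/dL
CrCl = (140 − 33) × 59.3 / (72 × 3.077) = 6345.1 / 221.54 ≈ 28.6 mL/min
CrCl ≈ 29 mL/min → bracket 20–59 mL/min.
75% of 120 mg = 90 mg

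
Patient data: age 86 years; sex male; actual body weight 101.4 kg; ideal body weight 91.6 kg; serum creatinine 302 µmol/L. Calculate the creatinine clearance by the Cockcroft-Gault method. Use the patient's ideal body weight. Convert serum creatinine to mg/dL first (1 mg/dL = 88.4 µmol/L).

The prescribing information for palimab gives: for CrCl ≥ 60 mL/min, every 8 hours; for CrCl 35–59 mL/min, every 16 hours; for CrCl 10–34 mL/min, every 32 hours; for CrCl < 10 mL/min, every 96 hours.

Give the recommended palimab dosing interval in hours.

every 32 hours

SCr = 302 / 88.4 = 3.416 mg/dL
CrCl = (140 − 86) × 91.6 / (72 × 3.416) = 4946.4 / 245.95 ≈ 20.1 mL/min
CrCl ≈ 20 mL/min → bracket 10–34 mL/min → every 32 hours.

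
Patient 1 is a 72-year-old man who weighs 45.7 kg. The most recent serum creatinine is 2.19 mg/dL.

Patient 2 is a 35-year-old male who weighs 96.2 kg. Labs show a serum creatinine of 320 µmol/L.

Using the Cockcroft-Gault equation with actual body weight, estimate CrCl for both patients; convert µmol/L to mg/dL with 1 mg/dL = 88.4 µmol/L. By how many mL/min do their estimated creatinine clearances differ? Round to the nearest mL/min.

Patient 1: CrCl = (140 − 72) × 45.7 / (72 × 2.19) = 3107.6 / 157.68 ≈ 19.7 mL/min
Patient 2: SCr = 320 / 88.4 = 3.62 mg/dL
Patient 2: CrCl = (140 − 35) × 96.2 / (72 × 3.62) = 10101.0 / 260.64 ≈ 38.8 mL/min
|19.7 − 38.8| = 19.1 mL/min

19 mL/min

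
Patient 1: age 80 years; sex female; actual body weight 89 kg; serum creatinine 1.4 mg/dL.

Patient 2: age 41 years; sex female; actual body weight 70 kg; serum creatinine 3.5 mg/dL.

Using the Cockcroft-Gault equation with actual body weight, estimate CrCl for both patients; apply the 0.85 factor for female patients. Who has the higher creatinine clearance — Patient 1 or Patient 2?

Patient 1: CrCl = (140 − 80) × 89 / (72 × 1.4) × 0.85 = 5340.0 / 100.80 × 0.85 ≈ 45.0 mL/min
Patient 2: CrCl = (140 − 41) × 70 / (72 × 3.5) × 0.85 = 6930.0 / 252.00 × 0.85 ≈ 23.4 mL/min
45.0 vs 23.4 mL/min → Patient 1 is higher.

Patient 1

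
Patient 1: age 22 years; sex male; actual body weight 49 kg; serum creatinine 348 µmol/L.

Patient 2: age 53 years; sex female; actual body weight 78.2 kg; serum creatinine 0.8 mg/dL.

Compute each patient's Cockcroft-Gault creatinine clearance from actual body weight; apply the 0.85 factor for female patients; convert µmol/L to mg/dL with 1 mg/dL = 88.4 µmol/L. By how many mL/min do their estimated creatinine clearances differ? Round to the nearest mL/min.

80 mL/min

Patient 1: SCr = 348 / 88.4 = 3.937 mg/dL
Patient 1: CrCl = (140 − 22) × 49 / (72 × 3.937) = 5782.0 / 283.46 ≈ 20.4 mL/min
Patient 2: CrCl = (140 − 53) × 78.2 / (72 × 0.8) × 0.85 = 6803.4 / 57.60 × 0.85 ≈ 100.4 mL/min
|20.4 − 100.4| = 80.0 mL/min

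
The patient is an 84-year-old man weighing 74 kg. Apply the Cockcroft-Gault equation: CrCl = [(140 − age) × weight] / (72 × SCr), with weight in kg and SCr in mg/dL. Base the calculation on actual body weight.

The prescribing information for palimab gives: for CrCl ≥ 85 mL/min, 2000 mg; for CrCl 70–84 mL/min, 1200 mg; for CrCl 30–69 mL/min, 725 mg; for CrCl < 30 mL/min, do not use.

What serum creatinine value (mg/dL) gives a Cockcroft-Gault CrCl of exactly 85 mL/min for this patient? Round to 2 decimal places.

0.68 mg/dL

Standard dose requires CrCl ≥ 85 mL/min.
Set (140 − 84) × 74 / (72 × SCr) = 85
SCr = (140 − 84) × 74 / (72 × 85) = 0.677 mg/dL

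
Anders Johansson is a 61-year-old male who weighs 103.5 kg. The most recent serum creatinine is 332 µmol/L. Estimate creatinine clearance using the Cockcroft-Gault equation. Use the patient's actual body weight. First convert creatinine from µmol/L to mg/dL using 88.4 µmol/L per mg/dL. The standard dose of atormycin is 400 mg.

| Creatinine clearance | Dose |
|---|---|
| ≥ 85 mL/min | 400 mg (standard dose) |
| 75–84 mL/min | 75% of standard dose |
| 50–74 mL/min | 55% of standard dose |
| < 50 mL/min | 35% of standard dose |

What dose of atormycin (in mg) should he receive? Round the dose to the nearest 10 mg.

SCr = 332 / 88.4 = 3.756 mg/dL
CrCl = (140 − 61) × 103.5 / (72 × 3.756) = 8176.5 / 270.43 ≈ 30.2 mL/min
CrCl ≈ 30 mL/min → bracket < 50 mL/min.
35% of 400 mg = 140 mg

140 mg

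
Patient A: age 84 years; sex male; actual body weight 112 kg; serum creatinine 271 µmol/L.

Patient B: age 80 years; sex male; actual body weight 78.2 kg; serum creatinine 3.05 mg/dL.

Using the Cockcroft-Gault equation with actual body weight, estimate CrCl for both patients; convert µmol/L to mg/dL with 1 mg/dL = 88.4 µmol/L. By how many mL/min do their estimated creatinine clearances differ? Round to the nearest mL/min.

7 mL/min

Patient A: SCr = 271 / 88.4 = 3.066 mg/dL
Patient A: CrCl = (140 − 84) × 112 / (72 × 3.066) = 6272.0 / 220.75 ≈ 28.4 mL/min
Patient B: CrCl = (140 − 80) × 78.2 / (72 × 3.05) = 4692.0 / 219.60 ≈ 21.4 mL/min
|28.4 − 21.4| = 7.0 mL/min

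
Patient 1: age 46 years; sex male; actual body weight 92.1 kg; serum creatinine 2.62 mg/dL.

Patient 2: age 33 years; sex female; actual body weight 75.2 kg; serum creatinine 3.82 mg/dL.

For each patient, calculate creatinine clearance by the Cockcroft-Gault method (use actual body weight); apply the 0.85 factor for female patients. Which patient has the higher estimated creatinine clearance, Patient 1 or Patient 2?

Patient 1: CrCl = (140 − 46) × 92.1 / (72 × 2.62) = 8657.4 / 188.64 ≈ 45.9 mL/min
Patient 2: CrCl = (140 − 33) × 75.2 / (72 × 3.82) × 0.85 = 8046.4 / 275.04 × 0.85 ≈ 24.9 mL/min
45.9 vs 24.9 mL/min → Patient 1 is higher.

Patient 1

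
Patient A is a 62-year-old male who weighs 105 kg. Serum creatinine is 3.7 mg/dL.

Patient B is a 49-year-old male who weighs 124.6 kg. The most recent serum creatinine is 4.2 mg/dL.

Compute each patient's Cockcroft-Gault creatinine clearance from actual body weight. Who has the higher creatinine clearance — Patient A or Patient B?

Patient A: CrCl = (140 − 62) × 105 / (72 × 3.7) = 8190.0 / 266.40 ≈ 30.7 mL/min
Patient B: CrCl = (140 − 49) × 124.6 / (72 × 4.2) = 11338.6 / 302.40 ≈ 37.5 mL/min
30.7 vs 37.5 mL/min → Patient B is higher.

Patient B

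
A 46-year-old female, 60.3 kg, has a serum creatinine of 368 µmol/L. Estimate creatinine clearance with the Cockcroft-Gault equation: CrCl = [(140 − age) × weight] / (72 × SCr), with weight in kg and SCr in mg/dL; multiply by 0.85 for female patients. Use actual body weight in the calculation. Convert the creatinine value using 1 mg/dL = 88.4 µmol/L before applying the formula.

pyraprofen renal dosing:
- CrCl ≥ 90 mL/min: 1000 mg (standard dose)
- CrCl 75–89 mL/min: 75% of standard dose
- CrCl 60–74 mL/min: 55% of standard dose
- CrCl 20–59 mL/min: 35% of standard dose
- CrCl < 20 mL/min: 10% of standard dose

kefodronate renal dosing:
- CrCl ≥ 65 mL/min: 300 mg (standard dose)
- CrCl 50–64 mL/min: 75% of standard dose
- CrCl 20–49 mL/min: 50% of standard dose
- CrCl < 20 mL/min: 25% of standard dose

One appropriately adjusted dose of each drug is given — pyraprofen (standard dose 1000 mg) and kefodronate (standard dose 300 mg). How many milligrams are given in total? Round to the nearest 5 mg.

175 mg

SCr = 368 / 88.4 = 4.163 mg/dL
CrCl = (140 − 46) × 60.3 / (72 × 4.163) × 0.85 = 5668.2 / 299.74 × 0.85 ≈ 16.1 mL/min
CrCl ≈ 16 mL/min.
pyraprofen: < 20 mL/min → 10% of 1000 mg = 100 mg.
kefodronate: < 20 mL/min → 25% of 300 mg = 75 mg.
Total = 100 + 75 = 175 mg.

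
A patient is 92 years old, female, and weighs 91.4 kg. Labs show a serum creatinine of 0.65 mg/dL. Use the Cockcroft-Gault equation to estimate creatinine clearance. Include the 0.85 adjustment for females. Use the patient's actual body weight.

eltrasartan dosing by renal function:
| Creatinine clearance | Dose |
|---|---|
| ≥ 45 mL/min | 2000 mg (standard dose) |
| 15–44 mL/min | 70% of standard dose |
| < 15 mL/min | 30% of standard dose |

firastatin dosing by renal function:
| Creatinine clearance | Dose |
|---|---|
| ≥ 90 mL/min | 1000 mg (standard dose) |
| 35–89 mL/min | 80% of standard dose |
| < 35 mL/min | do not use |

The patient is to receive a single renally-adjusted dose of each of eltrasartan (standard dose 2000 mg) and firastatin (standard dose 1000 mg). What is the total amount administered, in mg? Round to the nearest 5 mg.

2800 mg

CrCl = (140 − 92) × 91.4 / (72 × 0.65) × 0.85 = 4387.2 / 46.80 × 0.85 ≈ 79.7 mL/min
CrCl ≈ 80 mL/min.
eltrasartan: ≥ 45 mL/min → 100% of 2000 mg = 2000 mg.
firastatin: 35–89 mL/min → 80% of 1000 mg = 800 mg.
Total = 2000 + 800 = 2800 mg.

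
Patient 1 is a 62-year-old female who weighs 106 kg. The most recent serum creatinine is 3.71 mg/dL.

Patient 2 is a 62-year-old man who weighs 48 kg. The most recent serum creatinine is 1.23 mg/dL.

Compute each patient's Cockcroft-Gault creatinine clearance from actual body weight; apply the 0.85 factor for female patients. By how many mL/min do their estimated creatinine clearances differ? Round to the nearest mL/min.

Patient 1: CrCl = (140 − 62) × 106 / (72 × 3.71) × 0.85 = 8268.0 / 267.12 × 0.85 ≈ 26.3 mL/min
Patient 2: CrCl = (140 − 62) × 48 / (72 × 1.23) = 3744.0 / 88.56 ≈ 42.3 mL/min
|26.3 − 42.3| = 16.0 mL/min

16 mL/min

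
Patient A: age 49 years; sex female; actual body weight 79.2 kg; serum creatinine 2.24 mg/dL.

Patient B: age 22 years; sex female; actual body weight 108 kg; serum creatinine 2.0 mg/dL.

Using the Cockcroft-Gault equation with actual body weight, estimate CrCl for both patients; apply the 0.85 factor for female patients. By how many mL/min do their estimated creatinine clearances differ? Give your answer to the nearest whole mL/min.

37 mL/min

Patient A: CrCl = (140 − 49) × 79.2 / (72 × 2.24) × 0.85 = 7207.2 / 161.28 × 0.85 ≈ 38.0 mL/min
Patient B: CrCl = (140 − 22) × 108 / (72 × 2) × 0.85 = 12744.0 / 144.00 × 0.85 ≈ 75.2 mL/min
|38.0 − 75.2| = 37.2 mL/min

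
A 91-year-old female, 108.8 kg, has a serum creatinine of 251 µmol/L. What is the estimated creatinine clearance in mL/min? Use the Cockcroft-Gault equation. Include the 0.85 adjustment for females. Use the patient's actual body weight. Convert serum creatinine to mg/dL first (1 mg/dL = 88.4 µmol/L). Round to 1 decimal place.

22.2 mL/min

SCr = 251 / 88.4 = 2.839 mg/dL
CrCl = (140 − 91) × 108.8 / (72 × 2.839) × 0.85 = 5331.2 / 204.41 × 0.85 ≈ 22.2 mL/min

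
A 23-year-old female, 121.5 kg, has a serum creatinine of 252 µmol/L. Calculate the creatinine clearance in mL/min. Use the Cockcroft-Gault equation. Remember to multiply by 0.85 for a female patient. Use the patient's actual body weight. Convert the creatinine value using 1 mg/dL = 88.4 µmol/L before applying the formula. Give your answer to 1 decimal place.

SCr = 252 / 88.4 = 2.851 mg/dL
CrCl = (140 − 23) × 121.5 / (72 × 2.851) × 0.85 = 14215.5 / 205.27 × 0.85 ≈ 58.9 mL/min

58.9 mL/min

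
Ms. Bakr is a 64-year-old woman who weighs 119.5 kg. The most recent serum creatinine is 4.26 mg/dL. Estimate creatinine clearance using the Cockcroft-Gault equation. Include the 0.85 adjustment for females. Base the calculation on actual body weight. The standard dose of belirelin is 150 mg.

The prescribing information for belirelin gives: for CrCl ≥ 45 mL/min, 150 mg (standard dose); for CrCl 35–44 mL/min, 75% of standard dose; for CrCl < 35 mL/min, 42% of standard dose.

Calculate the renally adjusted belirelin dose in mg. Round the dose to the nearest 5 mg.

CrCl = (140 − 64) × 119.5 / (72 × 4.26) × 0.85 = 9082.0 / 306.72 × 0.85 ≈ 25.2 mL/min
CrCl ≈ 25 mL/min → bracket < 35 mL/min.
42% of 150 mg = 63 mg → 65 mg

65 mg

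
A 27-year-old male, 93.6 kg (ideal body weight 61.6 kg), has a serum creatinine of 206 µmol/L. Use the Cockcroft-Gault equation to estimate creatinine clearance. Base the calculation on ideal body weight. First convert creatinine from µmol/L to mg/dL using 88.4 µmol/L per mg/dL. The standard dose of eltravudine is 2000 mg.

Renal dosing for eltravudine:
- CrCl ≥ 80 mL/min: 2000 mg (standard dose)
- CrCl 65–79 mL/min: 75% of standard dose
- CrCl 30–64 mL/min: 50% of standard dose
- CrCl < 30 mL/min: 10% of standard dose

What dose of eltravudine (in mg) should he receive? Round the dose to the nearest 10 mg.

1000 mg

SCr = 206 / 88.4 = 2.33 mg/dL
CrCl = (140 − 27) × 61.6 / (72 × 2.33) = 6960.8 / 167.76 ≈ 41.5 mL/min
CrCl ≈ 41 mL/min → bracket 30–64 mL/min.
50% of 2000 mg = 1000 mg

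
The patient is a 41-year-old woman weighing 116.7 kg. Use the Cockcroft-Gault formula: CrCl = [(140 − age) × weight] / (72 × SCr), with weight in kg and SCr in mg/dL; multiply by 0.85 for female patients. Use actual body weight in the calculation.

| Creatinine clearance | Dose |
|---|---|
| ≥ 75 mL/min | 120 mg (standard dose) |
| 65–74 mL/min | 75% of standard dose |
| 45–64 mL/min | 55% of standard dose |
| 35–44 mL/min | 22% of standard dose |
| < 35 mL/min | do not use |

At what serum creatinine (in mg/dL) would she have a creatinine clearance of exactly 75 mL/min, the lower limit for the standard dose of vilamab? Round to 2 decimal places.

Standard dose requires CrCl ≥ 75 mL/min.
Set (140 − 41) × 116.7 × 0.85 / (72 × SCr) = 75
SCr = (140 − 41) × 116.7 × 0.85 / (72 × 75) = 1.819 mg/dL

1.82 mg/dL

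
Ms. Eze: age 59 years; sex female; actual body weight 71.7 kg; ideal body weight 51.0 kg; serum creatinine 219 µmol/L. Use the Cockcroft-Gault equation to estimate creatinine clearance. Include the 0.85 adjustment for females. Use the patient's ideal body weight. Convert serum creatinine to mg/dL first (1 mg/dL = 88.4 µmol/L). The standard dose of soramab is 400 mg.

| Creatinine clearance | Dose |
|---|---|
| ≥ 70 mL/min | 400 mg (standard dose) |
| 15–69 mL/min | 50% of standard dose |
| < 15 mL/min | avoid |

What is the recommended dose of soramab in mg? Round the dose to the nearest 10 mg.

200 mg

SCr = 219 / 88.4 = 2.477 mg/dL
CrCl = (140 − 59) × 51 / (72 × 2.477) × 0.85 = 4131.0 / 178.34 × 0.85 ≈ 19.7 mL/min
CrCl ≈ 20 mL/min → bracket 15–69 mL/min.
50% of 400 mg = 200 mg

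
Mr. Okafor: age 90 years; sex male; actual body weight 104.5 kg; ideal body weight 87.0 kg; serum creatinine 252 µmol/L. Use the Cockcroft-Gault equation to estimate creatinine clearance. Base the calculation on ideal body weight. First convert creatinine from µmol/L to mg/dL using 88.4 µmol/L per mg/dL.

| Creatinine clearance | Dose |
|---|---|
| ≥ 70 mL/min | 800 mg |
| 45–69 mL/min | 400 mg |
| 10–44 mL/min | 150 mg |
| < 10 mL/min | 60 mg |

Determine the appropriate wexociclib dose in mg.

150 mg

SCr = 252 / 88.4 = 2.851 mg/dL
CrCl = (140 − 90) × 87 / (72 × 2.851) = 4350.0 / 205.27 ≈ 21.2 mL/min
CrCl ≈ 21 mL/min → bracket 10–44 mL/min.
Dose for this bracket: 150 mg.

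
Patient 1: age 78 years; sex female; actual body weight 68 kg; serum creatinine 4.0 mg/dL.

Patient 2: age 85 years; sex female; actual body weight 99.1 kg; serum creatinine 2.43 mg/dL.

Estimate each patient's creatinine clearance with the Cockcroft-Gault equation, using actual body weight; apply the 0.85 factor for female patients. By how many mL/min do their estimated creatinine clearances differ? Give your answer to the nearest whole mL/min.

14 mL/min

Patient 1: CrCl = (140 − 78) × 68 / (72 × 4) × 0.85 = 4216.0 / 288.00 × 0.85 ≈ 12.4 mL/min
Patient 2: CrCl = (140 − 85) × 99.1 / (72 × 2.43) × 0.85 = 5450.5 / 174.96 × 0.85 ≈ 26.5 mL/min
|12.4 − 26.5| = 14.1 mL/min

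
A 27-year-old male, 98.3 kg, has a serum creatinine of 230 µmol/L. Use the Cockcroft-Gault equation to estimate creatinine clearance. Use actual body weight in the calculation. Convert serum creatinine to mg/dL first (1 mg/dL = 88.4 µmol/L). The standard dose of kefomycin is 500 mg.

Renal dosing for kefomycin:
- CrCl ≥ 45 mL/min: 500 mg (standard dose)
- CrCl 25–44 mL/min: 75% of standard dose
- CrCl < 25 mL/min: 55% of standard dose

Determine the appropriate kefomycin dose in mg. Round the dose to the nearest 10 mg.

SCr = 230 / 88.4 = 2.602 mg/dL
CrCl = (140 − 27) × 98.3 / (72 × 2.602) = 11107.9 / 187.34 ≈ 59.3 mL/min
CrCl ≈ 59 mL/min → bracket ≥ 45 mL/min.
100% of 500 mg = 500 mg

500 mg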